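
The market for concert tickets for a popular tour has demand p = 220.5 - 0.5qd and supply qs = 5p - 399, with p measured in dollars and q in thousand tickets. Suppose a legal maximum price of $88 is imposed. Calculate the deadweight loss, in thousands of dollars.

Rearranging demand gives qd = 441 - 2p. Without the control the market clears where 441 - 2p = 5p - 399, i.e. p* = 120 and q* = 201.
Since 88 < 120, the ceiling is binding.
At p = 88: qd = 441 - 2·88 = 265 and qs = 5·88 - 399 = 41.
Quantity traded falls to 41. At q = 41 the demand price is (441 - 41)/2 = 200 and the supply price is (399 + 41)/5 = 88.
Deadweight loss = ½ · (200 - 88) · (201 - 41) = ½ · 112 · 160 = 8960.

8960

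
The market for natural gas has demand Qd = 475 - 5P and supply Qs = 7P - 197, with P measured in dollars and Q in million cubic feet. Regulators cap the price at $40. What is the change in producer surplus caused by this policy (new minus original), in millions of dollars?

-2224

Setting quantity demanded equal to quantity supplied, 475 - 5P = 7P - 197, gives P* = 56 and Q* = 195.
Because the ceiling (40) lies below the market-clearing price, it is binding.
At P = 40: Qd = 475 - 5·40 = 275 and Qs = 7·40 - 197 = 83.
Producer surplus without the control is ½ · (56 - 197/7) · 195 = 38025/14.
With the ceiling, producers sell 83 units at 40, so PS = ½ · (40 - 197/7) · 83 = 6889/14.
Change in producer surplus = 6889/14 - 38025/14 = -2224.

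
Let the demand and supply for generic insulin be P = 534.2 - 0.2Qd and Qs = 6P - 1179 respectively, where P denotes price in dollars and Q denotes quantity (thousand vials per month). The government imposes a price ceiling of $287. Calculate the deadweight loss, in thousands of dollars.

Rearranging demand gives Qd = 2671 - 5P. Without the control the market clears where 2671 - 5P = 6P - 1179, i.e. P* = 350 and Q* = 921.
The ceiling of 287 is below the equilibrium price 350, so it binds.
At P = 287: Qd = 2671 - 5·287 = 1236 and Qs = 6·287 - 1179 = 543.
Quantity traded falls to 543. At Q = 543 the demand price is (2671 - 543)/5 = 425.6 and the supply price is (1179 + 543)/6 = 287.
Deadweight loss = ½ · (425.6 - 287) · (921 - 543) = ½ · 138.6 · 378 = 26195.4.

26195.4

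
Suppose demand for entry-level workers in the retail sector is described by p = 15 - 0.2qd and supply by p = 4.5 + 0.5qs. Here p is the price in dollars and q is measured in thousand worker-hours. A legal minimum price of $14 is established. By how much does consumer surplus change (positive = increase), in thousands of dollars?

-20

Rearranging demand gives qd = 75 - 5p; rearranging supply gives qs = 2p - 9. Equilibrium: 75 - 5p = 2p - 9, so 84 = 7p and p* = 12, q* = 15.
Because the floor (14) lies above the market-clearing price, it is binding.
At p = 14: qd = 75 - 5·14 = 5 and qs = 2·14 - 9 = 19.
Consumer surplus without the control is ½ · (15 - 12) · 15 = 22.5.
With the floor, consumers buy 5 units at 14, so CS = ½ · (15 - 14) · 5 = 2.5.
Change in consumer surplus = 2.5 - 22.5 = -20.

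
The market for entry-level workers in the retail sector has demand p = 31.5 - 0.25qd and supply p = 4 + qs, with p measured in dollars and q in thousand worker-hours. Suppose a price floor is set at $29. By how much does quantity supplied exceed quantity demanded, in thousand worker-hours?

Rearranging demand gives qd = 126 - 4p; rearranging supply gives qs = p - 4. Without the control the market clears where 126 - 4p = p - 4, i.e. p* = 26 and q* = 22.
The floor of 29 is above the equilibrium price 26, so it binds.
At p = 29: qd = 126 - 4·29 = 10 and qs = 29 - 4 = 25.
Surplus = qs - qd = 25 - 10 = 15.

15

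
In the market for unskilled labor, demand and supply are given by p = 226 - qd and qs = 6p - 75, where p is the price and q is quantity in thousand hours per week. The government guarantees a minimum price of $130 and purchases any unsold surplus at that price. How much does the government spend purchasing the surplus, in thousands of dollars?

Rearranging demand gives qd = 226 - p. Setting quantity demanded equal to quantity supplied, 226 - p = 6p - 75, gives p* = 43 and q* = 183.
The floor of 130 is above the equilibrium price 43, so it binds.
At p = 130: qd = 226 - 130 = 96 and qs = 6·130 - 75 = 705.
Surplus = qs - qd = 609.
Government expenditure = surplus × support price = 609 × 130 = 79170.

79170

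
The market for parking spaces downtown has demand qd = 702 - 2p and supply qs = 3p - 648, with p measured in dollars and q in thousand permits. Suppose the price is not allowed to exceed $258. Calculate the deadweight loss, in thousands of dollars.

In a free market, 702 - 2p = 3p - 648 gives the equilibrium p* = 270, q* = 162.
Since 258 < 270, the ceiling is binding.
At p = 258: qd = 702 - 2·258 = 186 and qs = 3·258 - 648 = 126.
Quantity traded falls to 126. At q = 126 the demand price is (702 - 126)/2 = 288 and the supply price is (648 + 126)/3 = 258.
Deadweight loss = ½ · (288 - 258) · (162 - 126) = ½ · 30 · 36 = 540.

540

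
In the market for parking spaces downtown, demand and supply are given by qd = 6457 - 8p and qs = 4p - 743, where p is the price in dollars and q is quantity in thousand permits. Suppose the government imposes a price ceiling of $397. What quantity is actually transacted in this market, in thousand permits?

845

Equilibrium: 6457 - 8p = 4p - 743, so 7200 = 12p and p* = 600, q* = 1657.
The ceiling of 397 is below the equilibrium price 600, so it binds.
At p = 397: qd = 6457 - 8·397 = 3281 and qs = 4·397 - 743 = 845.
The quantity actually transacted is the short side, supply: 845.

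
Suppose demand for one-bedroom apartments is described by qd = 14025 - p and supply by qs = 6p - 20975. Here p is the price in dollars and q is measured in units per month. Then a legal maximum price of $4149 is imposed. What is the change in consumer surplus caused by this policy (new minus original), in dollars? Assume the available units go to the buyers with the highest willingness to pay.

Equilibrium: 14025 - p = 6p - 20975, so 35000 = 7p and p* = 5000, q* = 9025.
The ceiling of 4149 is below the equilibrium price 5000, so it binds.
At p = 4149: qd = 14025 - 4149 = 9876 and qs = 6·4149 - 20975 = 3919.
Consumer surplus without the control is ½ · (14025 - 5000) · 9025 = 40725312.5.
With the ceiling, 3919 units are sold at 4149 (assume they go to the highest-value buyers). The demand price at q = 3919 is 10106, so CS = ½ · [(14025 - 4149) + (10106 - 4149)] · 3919 = 31024763.5.
Change in consumer surplus = 31024763.5 - 40725312.5 = -9700549.

-9700549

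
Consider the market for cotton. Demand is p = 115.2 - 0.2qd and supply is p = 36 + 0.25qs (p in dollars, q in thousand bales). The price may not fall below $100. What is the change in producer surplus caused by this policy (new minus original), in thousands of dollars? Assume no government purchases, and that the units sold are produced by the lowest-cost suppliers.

270

Rearranging demand gives qd = 576 - 5p; rearranging supply gives qs = 4p - 144. Setting quantity demanded equal to quantity supplied, 576 - 5p = 4p - 144, gives p* = 80 and q* = 176.
The floor of 100 is above the equilibrium price 80, so it binds.
At p = 100: qd = 576 - 5·100 = 76 and qs = 4·100 - 144 = 256.
Producer surplus without the control is ½ · (80 - 36) · 176 = 3872.
With the floor, 76 units are sold at 100. The supply price at q = 76 is 55, so PS = ½ · [(100 - 36) + (100 - 55)] · 76 = 4142.
Change in producer surplus = 4142 - 3872 = 270.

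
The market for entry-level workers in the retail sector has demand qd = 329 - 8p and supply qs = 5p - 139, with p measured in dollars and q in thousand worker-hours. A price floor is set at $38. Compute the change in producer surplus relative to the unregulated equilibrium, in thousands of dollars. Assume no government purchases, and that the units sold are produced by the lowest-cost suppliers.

24.4

Equilibrium: 329 - 8p = 5p - 139, so 468 = 13p and p* = 36, q* = 41.
Because the floor (38) lies above the market-clearing price, it is binding.
At p = 38: qd = 329 - 8·38 = 25 and qs = 5·38 - 139 = 51.
Producer surplus without the control is ½ · (36 - 27.8) · 41 = 168.1.
With the floor, 25 units are sold at 38. The supply price at q = 25 is 32.8, so PS = ½ · [(38 - 27.8) + (38 - 32.8)] · 25 = 192.5.
Change in producer surplus = 192.5 - 168.1 = 24.4.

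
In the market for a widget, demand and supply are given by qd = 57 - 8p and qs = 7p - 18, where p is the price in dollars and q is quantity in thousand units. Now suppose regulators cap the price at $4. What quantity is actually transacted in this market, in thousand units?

Equilibrium: 57 - 8p = 7p - 18, so 75 = 15p and p* = 5, q* = 17.
Since 4 < 5, the ceiling is binding.
At p = 4: qd = 57 - 8·4 = 25 and qs = 7·4 - 18 = 10.
The quantity actually transacted is the short side, supply: 10.

10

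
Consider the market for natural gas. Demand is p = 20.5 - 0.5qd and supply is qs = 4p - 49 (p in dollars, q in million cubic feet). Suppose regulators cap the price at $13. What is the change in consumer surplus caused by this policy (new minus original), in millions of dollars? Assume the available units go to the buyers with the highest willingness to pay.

-10

Rearranging demand gives qd = 41 - 2p. In a free market, 41 - 2p = 4p - 49 gives the equilibrium p* = 15, q* = 11.
Because the ceiling (13) lies below the market-clearing price, it is binding.
At p = 13: qd = 41 - 2·13 = 15 and qs = 4·13 - 49 = 3.
Consumer surplus without the control is ½ · (20.5 - 15) · 11 = 30.25.
With the ceiling, 3 units are sold at 13 (assume they go to the highest-value buyers). The demand price at q = 3 is 19, so CS = ½ · [(20.5 - 13) + (19 - 13)] · 3 = 20.25.
Change in consumer surplus = 20.25 - 30.25 = -10.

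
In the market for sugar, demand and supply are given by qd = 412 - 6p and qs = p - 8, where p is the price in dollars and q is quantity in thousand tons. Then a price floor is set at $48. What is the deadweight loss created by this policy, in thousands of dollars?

Setting quantity demanded equal to quantity supplied, 412 - 6p = p - 8, gives p* = 60 and q* = 52.
The floor of 48 is below the equilibrium price 60, so it is not binding; the market clears at p* = 60, q* = 52.
Since the control does not bind, no trades are prevented and deadweight loss is zero.

0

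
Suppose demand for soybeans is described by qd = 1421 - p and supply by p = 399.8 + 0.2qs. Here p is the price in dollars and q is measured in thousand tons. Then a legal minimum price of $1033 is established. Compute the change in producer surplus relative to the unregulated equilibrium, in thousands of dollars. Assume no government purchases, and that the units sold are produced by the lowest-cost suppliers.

Rearranging supply gives qs = 5p - 1999. In a free market, 1421 - p = 5p - 1999 gives the equilibrium p* = 570, q* = 851.
Because the floor (1033) lies above the market-clearing price, it is binding.
At p = 1033: qd = 1421 - 1033 = 388 and qs = 5·1033 - 1999 = 3166.
Producer surplus without the control is ½ · (570 - 399.8) · 851 = 72420.1.
With the floor, 388 units are sold at 1033. The supply price at q = 388 is 477.4, so PS = ½ · [(1033 - 399.8) + (1033 - 477.4)] · 388 = 230627.2.
Change in producer surplus = 230627.2 - 72420.1 = 158207.1.

158207.1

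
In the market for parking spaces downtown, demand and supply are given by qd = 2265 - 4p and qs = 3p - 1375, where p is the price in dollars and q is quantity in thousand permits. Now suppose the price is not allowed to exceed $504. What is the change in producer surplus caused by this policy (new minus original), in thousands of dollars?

Without the control the market clears where 2265 - 4p = 3p - 1375, i.e. p* = 520 and q* = 185.
Since 504 < 520, the ceiling is binding.
At p = 504: qd = 2265 - 4·504 = 249 and qs = 3·504 - 1375 = 137.
Producer surplus without the control is ½ · (520 - 1375/3) · 185 = 34225/6.
With the ceiling, producers sell 137 units at 504, so PS = ½ · (504 - 1375/3) · 137 = 18769/6.
Change in producer surplus = 18769/6 - 34225/6 = -2576.

-2576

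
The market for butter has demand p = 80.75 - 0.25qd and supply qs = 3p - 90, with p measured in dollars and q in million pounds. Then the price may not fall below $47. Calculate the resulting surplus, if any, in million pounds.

Rearranging demand gives qd = 323 - 4p. Setting quantity demanded equal to quantity supplied, 323 - 4p = 3p - 90, gives p* = 59 and q* = 87.
Since 47 is below p* = 59, the floor does not bind and the free-market outcome prevails.
Since the control does not bind, there is no surplus.

0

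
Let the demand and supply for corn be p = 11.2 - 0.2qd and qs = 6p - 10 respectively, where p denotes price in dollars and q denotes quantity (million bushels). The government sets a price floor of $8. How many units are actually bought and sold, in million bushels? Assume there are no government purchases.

16

Rearranging demand gives qd = 56 - 5p. Setting quantity demanded equal to quantity supplied, 56 - 5p = 6p - 10, gives p* = 6 and q* = 26.
The floor of 8 is above the equilibrium price 6, so it binds.
At p = 8: qd = 56 - 5·8 = 16 and qs = 6·8 - 10 = 38.
The quantity actually transacted is the short side, demand: 16.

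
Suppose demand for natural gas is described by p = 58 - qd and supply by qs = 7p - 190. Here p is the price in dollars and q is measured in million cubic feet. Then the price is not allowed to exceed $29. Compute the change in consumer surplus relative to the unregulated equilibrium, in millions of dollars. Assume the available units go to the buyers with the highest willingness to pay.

-72

Rearranging demand gives qd = 58 - p. Without the control the market clears where 58 - p = 7p - 190, i.e. p* = 31 and q* = 27.
Because the ceiling (29) lies below the market-clearing price, it is binding.
At p = 29: qd = 58 - 29 = 29 and qs = 7·29 - 190 = 13.
Consumer surplus without the control is ½ · (58 - 31) · 27 = 364.5.
With the ceiling, 13 units are sold at 29 (assume they go to the highest-value buyers). The demand price at q = 13 is 45, so CS = ½ · [(58 - 29) + (45 - 29)] · 13 = 292.5.
Change in consumer surplus = 292.5 - 364.5 = -72.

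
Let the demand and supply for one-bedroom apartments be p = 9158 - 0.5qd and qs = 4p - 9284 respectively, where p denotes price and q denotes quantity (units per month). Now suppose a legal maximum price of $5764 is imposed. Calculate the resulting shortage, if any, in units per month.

Rearranging demand gives qd = 18316 - 2p. Equilibrium: 18316 - 2p = 4p - 9284, so 27600 = 6p and p* = 4600, q* = 9116.
The ceiling of 5764 is above the equilibrium price 4600, so it is not binding; the market clears at p* = 4600, q* = 9116.
Since the control does not bind, there is no shortage.

0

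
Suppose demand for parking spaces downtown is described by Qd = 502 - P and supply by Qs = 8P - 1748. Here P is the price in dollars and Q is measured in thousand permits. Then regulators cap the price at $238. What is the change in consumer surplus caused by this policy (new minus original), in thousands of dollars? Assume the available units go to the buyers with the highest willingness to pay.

-2736

Without the control the market clears where 502 - P = 8P - 1748, i.e. P* = 250 and Q* = 252.
The ceiling of 238 is below the equilibrium price 250, so it binds.
At P = 238: Qd = 502 - 238 = 264 and Qs = 8·238 - 1748 = 156.
Consumer surplus without the control is ½ · (502 - 250) · 252 = 31752.
With the ceiling, 156 units are sold at 238 (assume they go to the highest-value buyers). The demand price at Q = 156 is 346, so CS = ½ · [(502 - 238) + (346 - 238)] · 156 = 29016.
Change in consumer surplus = 29016 - 31752 = -2736.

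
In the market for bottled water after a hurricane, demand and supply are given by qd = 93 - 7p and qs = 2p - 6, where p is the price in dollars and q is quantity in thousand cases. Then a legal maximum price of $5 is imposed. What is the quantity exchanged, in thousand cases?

Without the control the market clears where 93 - 7p = 2p - 6, i.e. p* = 11 and q* = 16.
Because the ceiling (5) lies below the market-clearing price, it is binding.
At p = 5: qd = 93 - 7·5 = 58 and qs = 2·5 - 6 = 4.
The quantity actually transacted is the short side, supply: 4.

4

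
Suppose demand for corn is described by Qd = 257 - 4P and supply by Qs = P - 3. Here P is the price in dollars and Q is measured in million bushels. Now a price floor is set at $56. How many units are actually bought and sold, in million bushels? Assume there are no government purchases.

Without the control the market clears where 257 - 4P = P - 3, i.e. P* = 52 and Q* = 49.
Because the floor (56) lies above the market-clearing price, it is binding.
At P = 56: Qd = 257 - 4·56 = 33 and Qs = 56 - 3 = 53.
The quantity actually transacted is the short side, demand: 33.

33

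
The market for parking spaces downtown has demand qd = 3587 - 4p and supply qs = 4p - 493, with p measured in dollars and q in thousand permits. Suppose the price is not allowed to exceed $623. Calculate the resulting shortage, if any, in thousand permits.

0

Without the control the market clears where 3587 - 4p = 4p - 493, i.e. p* = 510 and q* = 1547.
The ceiling of 623 is above the equilibrium price 510, so it is not binding; the market clears at p* = 510, q* = 1547.
Since the control does not bind, there is no shortage.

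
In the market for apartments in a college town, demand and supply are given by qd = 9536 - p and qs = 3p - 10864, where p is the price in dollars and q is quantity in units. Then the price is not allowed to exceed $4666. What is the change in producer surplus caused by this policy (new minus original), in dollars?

Without the control the market clears where 9536 - p = 3p - 10864, i.e. p* = 5100 and q* = 4436.
Since 4666 < 5100, the ceiling is binding.
At p = 4666: qd = 9536 - 4666 = 4870 and qs = 3·4666 - 10864 = 3134.
Producer surplus without the control is ½ · (5100 - 10864/3) · 4436 = 9839048/3.
With the ceiling, producers sell 3134 units at 4666, so PS = ½ · (4666 - 10864/3) · 3134 = 4910978/3.
Change in producer surplus = 4910978/3 - 9839048/3 = -1642690.

-1642690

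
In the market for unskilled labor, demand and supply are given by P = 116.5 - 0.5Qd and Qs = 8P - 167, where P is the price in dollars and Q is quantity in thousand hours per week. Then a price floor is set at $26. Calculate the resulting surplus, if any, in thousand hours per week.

Rearranging demand gives Qd = 233 - 2P. Setting quantity demanded equal to quantity supplied, 233 - 2P = 8P - 167, gives P* = 40 and Q* = 153.
The floor of 26 is below the equilibrium price 40, so it is not binding; the market clears at P* = 40, Q* = 153.
Since the control does not bind, there is no surplus.

0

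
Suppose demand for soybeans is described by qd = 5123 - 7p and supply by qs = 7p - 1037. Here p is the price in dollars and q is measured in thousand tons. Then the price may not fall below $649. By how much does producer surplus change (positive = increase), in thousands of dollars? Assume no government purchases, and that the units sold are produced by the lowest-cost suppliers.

-31663.5

Setting quantity demanded equal to quantity supplied, 5123 - 7p = 7p - 1037, gives p* = 440 and q* = 2043.
Because the floor (649) lies above the market-clearing price, it is binding.
At p = 649: qd = 5123 - 7·649 = 580 and qs = 7·649 - 1037 = 3506.
Producer surplus without the control is ½ · (440 - 1037/7) · 2043 = 4173849/14.
With the floor, 580 units are sold at 649. The supply price at q = 580 is 231, so PS = ½ · [(649 - 1037/7) + (649 - 231)] · 580 = 1865280/7.
Change in producer surplus = 1865280/7 - 4173849/14 = -31663.5.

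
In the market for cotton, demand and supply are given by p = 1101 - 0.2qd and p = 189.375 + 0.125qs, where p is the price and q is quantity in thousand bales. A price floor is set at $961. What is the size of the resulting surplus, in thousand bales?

Rearranging demand gives qd = 5505 - 5p; rearranging supply gives qs = 8p - 1515. Equilibrium: 5505 - 5p = 8p - 1515, so 7020 = 13p and p* = 540, q* = 2805.
Since 961 > 540, the floor is binding.
At p = 961: qd = 5505 - 5·961 = 700 and qs = 8·961 - 1515 = 6173.
Surplus = qs - qd = 6173 - 700 = 5473.

5473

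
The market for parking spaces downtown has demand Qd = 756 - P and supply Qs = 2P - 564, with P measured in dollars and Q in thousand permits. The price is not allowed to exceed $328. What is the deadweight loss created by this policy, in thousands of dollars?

Setting quantity demanded equal to quantity supplied, 756 - P = 2P - 564, gives P* = 440 and Q* = 316.
Because the ceiling (328) lies below the market-clearing price, it is binding.
At P = 328: Qd = 756 - 328 = 428 and Qs = 2·328 - 564 = 92.
Quantity traded falls to 92. At Q = 92 the demand price is 756 - 92 = 664 and the supply price is (564 + 92)/2 = 328.
Deadweight loss = ½ · (664 - 328) · (316 - 92) = ½ · 336 · 224 = 37632.

37632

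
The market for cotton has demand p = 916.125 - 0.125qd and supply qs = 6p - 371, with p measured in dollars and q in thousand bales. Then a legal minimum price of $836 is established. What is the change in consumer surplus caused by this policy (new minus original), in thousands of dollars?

-510510

Rearranging demand gives qd = 7329 - 8p. Without the control the market clears where 7329 - 8p = 6p - 371, i.e. p* = 550 and q* = 2929.
The floor of 836 is above the equilibrium price 550, so it binds.
At p = 836: qd = 7329 - 8·836 = 641 and qs = 6·836 - 371 = 4645.
Consumer surplus without the control is ½ · (916.125 - 550) · 2929 = 536190.0625.
With the floor, consumers buy 641 units at 836, so CS = ½ · (916.125 - 836) · 641 = 25680.0625.
Change in consumer surplus = 25680.0625 - 536190.0625 = -510510.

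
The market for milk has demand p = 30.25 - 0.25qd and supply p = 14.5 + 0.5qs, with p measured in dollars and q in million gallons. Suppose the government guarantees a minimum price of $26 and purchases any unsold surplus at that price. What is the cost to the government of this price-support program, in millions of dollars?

156

Rearranging demand gives qd = 121 - 4p; rearranging supply gives qs = 2p - 29. In a free market, 121 - 4p = 2p - 29 gives the equilibrium p* = 25, q* = 21.
Because the floor (26) lies above the market-clearing price, it is binding.
At p = 26: qd = 121 - 4·26 = 17 and qs = 2·26 - 29 = 23.
Surplus = qs - qd = 6.
Government expenditure = surplus × support price = 6 × 26 = 156.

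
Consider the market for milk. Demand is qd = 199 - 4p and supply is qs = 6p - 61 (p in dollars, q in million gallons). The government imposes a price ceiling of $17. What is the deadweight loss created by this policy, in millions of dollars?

Setting quantity demanded equal to quantity supplied, 199 - 4p = 6p - 61, gives p* = 26 and q* = 95.
Since 17 < 26, the ceiling is binding.
At p = 17: qd = 199 - 4·17 = 131 and qs = 6·17 - 61 = 41.
Quantity traded falls to 41. At q = 41 the demand price is (199 - 41)/4 = 39.5 and the supply price is (61 + 41)/6 = 17.
Deadweight loss = ½ · (39.5 - 17) · (95 - 41) = ½ · 22.5 · 54 = 607.5.

607.5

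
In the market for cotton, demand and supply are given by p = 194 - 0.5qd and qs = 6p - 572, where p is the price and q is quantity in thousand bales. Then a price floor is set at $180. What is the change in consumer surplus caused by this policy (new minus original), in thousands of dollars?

Rearranging demand gives qd = 388 - 2p. Setting quantity demanded equal to quantity supplied, 388 - 2p = 6p - 572, gives p* = 120 and q* = 148.
Because the floor (180) lies above the market-clearing price, it is binding.
At p = 180: qd = 388 - 2·180 = 28 and qs = 6·180 - 572 = 508.
Consumer surplus without the control is ½ · (194 - 120) · 148 = 5476.
With the floor, consumers buy 28 units at 180, so CS = ½ · (194 - 180) · 28 = 196.
Change in consumer surplus = 196 - 5476 = -5280.

-5280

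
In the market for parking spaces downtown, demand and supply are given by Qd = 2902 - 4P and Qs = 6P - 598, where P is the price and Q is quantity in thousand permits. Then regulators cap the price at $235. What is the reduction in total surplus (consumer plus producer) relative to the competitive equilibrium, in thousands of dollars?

99187.5

In a free market, 2902 - 4P = 6P - 598 gives the equilibrium P* = 350, Q* = 1502.
The ceiling of 235 is below the equilibrium price 350, so it binds.
At P = 235: Qd = 2902 - 4·235 = 1962 and Qs = 6·235 - 598 = 812.
Quantity traded falls to 812. At Q = 812 the demand price is (2902 - 812)/4 = 522.5 and the supply price is (598 + 812)/6 = 235.
Deadweight loss = ½ · (522.5 - 235) · (1502 - 812) = ½ · 287.5 · 690 = 99187.5.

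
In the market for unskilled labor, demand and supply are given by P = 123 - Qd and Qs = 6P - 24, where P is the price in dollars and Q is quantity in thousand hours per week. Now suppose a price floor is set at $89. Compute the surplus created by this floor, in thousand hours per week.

476

Rearranging demand gives Qd = 123 - P. In a free market, 123 - P = 6P - 24 gives the equilibrium P* = 21, Q* = 102.
Since 89 > 21, the floor is binding.
At P = 89: Qd = 123 - 89 = 34 and Qs = 6·89 - 24 = 510.
Surplus = Qs - Qd = 510 - 34 = 476.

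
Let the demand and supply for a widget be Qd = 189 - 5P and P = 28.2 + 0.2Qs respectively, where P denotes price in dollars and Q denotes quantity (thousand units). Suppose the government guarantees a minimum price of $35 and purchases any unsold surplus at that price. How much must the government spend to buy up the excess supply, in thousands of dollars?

Rearranging supply gives Qs = 5P - 141. Without the control the market clears where 189 - 5P = 5P - 141, i.e. P* = 33 and Q* = 24.
Because the floor (35) lies above the market-clearing price, it is binding.
At P = 35: Qd = 189 - 5·35 = 14 and Qs = 5·35 - 141 = 34.
Surplus = Qs - Qd = 20.
Government expenditure = surplus × support price = 20 × 35 = 700.

700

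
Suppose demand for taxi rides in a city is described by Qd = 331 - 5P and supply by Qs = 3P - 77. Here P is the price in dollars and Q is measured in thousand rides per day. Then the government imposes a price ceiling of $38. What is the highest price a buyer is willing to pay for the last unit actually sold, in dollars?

58.8

Setting quantity demanded equal to quantity supplied, 331 - 5P = 3P - 77, gives P* = 51 and Q* = 76.
The ceiling of 38 is below the equilibrium price 51, so it binds.
At P = 38: Qd = 331 - 5·38 = 141 and Qs = 3·38 - 77 = 37.
Only 37 units reach the market. On the demand curve, the marginal buyer's willingness to pay at Q = 37 is (331 - 37)/5 = 58.8.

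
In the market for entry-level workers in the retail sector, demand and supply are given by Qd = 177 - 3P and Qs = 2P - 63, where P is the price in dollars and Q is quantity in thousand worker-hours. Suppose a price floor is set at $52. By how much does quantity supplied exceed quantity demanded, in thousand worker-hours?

In a free market, 177 - 3P = 2P - 63 gives the equilibrium P* = 48, Q* = 33.
The floor of 52 is above the equilibrium price 48, so it binds.
At P = 52: Qd = 177 - 3·52 = 21 and Qs = 2·52 - 63 = 41.
Surplus = Qs - Qd = 41 - 21 = 20.

20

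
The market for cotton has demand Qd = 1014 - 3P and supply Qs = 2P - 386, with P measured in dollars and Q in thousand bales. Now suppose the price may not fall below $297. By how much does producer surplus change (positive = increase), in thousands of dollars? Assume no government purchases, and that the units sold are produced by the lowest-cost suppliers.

Without the control the market clears where 1014 - 3P = 2P - 386, i.e. P* = 280 and Q* = 174.
Because the floor (297) lies above the market-clearing price, it is binding.
At P = 297: Qd = 1014 - 3·297 = 123 and Qs = 2·297 - 386 = 208.
Producer surplus without the control is ½ · (280 - 193) · 174 = 7569.
With the floor, 123 units are sold at 297. The supply price at Q = 123 is 254.5, so PS = ½ · [(297 - 193) + (297 - 254.5)] · 123 = 9009.75.
Change in producer surplus = 9009.75 - 7569 = 1440.75.

1440.75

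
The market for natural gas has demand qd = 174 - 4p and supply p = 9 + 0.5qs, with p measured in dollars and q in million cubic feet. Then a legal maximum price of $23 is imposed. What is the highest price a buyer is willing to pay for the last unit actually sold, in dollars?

36.5

Rearranging supply gives qs = 2p - 18. In a free market, 174 - 4p = 2p - 18 gives the equilibrium p* = 32, q* = 46.
The ceiling of 23 is below the equilibrium price 32, so it binds.
At p = 23: qd = 174 - 4·23 = 82 and qs = 2·23 - 18 = 28.
Only 28 units reach the market. On the demand curve, the marginal buyer's willingness to pay at q = 28 is (174 - 28)/4 = 36.5.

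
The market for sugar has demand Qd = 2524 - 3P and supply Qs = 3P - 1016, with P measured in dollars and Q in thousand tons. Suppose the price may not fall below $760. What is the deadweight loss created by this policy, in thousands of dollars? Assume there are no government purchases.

86700

Without the control the market clears where 2524 - 3P = 3P - 1016, i.e. P* = 590 and Q* = 754.
The floor of 760 is above the equilibrium price 590, so it binds.
At P = 760: Qd = 2524 - 3·760 = 244 and Qs = 3·760 - 1016 = 1264.
Quantity traded falls to 244. At Q = 244 the demand price is (2524 - 244)/3 = 760 and the supply price is (1016 + 244)/3 = 420.
Deadweight loss = ½ · (760 - 420) · (754 - 244) = ½ · 340 · 510 = 86700.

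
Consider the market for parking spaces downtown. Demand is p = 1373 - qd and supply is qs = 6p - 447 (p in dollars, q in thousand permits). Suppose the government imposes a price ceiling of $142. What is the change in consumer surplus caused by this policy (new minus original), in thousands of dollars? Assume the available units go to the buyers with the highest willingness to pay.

-202842

Rearranging demand gives qd = 1373 - p. In a free market, 1373 - p = 6p - 447 gives the equilibrium p* = 260, q* = 1113.
Because the ceiling (142) lies below the market-clearing price, it is binding.
At p = 142: qd = 1373 - 142 = 1231 and qs = 6·142 - 447 = 405.
Consumer surplus without the control is ½ · (1373 - 260) · 1113 = 619384.5.
With the ceiling, 405 units are sold at 142 (assume they go to the highest-value buyers). The demand price at q = 405 is 968, so CS = ½ · [(1373 - 142) + (968 - 142)] · 405 = 416542.5.
Change in consumer surplus = 416542.5 - 619384.5 = -202842.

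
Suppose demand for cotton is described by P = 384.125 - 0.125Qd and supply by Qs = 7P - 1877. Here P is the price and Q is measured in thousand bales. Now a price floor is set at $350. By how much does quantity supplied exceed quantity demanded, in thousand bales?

Rearranging demand gives Qd = 3073 - 8P. Setting quantity demanded equal to quantity supplied, 3073 - 8P = 7P - 1877, gives P* = 330 and Q* = 433.
Because the floor (350) lies above the market-clearing price, it is binding.
At P = 350: Qd = 3073 - 8·350 = 273 and Qs = 7·350 - 1877 = 573.
Surplus = Qs - Qd = 573 - 273 = 300.

300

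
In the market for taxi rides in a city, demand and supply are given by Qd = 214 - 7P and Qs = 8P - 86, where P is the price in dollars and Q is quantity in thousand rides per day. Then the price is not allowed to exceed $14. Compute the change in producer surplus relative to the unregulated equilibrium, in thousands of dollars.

-300

Without the control the market clears where 214 - 7P = 8P - 86, i.e. P* = 20 and Q* = 74.
The ceiling of 14 is below the equilibrium price 20, so it binds.
At P = 14: Qd = 214 - 7·14 = 116 and Qs = 8·14 - 86 = 26.
Producer surplus without the control is ½ · (20 - 10.75) · 74 = 342.25.
With the ceiling, producers sell 26 units at 14, so PS = ½ · (14 - 10.75) · 26 = 42.25.
Change in producer surplus = 42.25 - 342.25 = -300.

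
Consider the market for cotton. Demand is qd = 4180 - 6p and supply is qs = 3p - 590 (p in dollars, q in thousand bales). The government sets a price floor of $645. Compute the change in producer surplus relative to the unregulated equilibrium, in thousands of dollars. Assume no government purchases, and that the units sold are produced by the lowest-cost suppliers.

In a free market, 4180 - 6p = 3p - 590 gives the equilibrium p* = 530, q* = 1000.
Since 645 > 530, the floor is binding.
At p = 645: qd = 4180 - 6·645 = 310 and qs = 3·645 - 590 = 1345.
Producer surplus without the control is ½ · (530 - 590/3) · 1000 = 500000/3.
With the floor, 310 units are sold at 645. The supply price at q = 310 is 300, so PS = ½ · [(645 - 590/3) + (645 - 300)] · 310 = 368900/3.
Change in producer surplus = 368900/3 - 500000/3 = -43700.

-43700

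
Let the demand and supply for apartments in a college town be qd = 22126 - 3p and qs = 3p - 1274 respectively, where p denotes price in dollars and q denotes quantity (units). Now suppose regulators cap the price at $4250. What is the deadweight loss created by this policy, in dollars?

0

Without the control the market clears where 22126 - 3p = 3p - 1274, i.e. p* = 3900 and q* = 10426.
Since 4250 is above p* = 3900, the ceiling does not bind and the free-market outcome prevails.
Since the control does not bind, no trades are prevented and deadweight loss is zero.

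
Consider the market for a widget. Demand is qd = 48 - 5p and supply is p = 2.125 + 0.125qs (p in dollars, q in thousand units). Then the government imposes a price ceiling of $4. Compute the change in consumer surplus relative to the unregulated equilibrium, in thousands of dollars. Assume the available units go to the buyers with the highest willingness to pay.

8.6

Rearranging supply gives qs = 8p - 17. Equilibrium: 48 - 5p = 8p - 17, so 65 = 13p and p* = 5, q* = 23.
Since 4 < 5, the ceiling is binding.
At p = 4: qd = 48 - 5·4 = 28 and qs = 8·4 - 17 = 15.
Consumer surplus without the control is ½ · (9.6 - 5) · 23 = 52.9.
With the ceiling, 15 units are sold at 4 (assume they go to the highest-value buyers). The demand price at q = 15 is 6.6, so CS = ½ · [(9.6 - 4) + (6.6 - 4)] · 15 = 61.5.
Change in consumer surplus = 61.5 - 52.9 = 8.6.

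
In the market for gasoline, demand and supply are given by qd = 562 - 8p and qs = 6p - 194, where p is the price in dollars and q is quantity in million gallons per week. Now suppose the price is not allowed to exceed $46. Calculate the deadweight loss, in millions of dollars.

336

Equilibrium: 562 - 8p = 6p - 194, so 756 = 14p and p* = 54, q* = 130.
Because the ceiling (46) lies below the market-clearing price, it is binding.
At p = 46: qd = 562 - 8·46 = 194 and qs = 6·46 - 194 = 82.
Quantity traded falls to 82. At q = 82 the demand price is (562 - 82)/8 = 60 and the supply price is (194 + 82)/6 = 46.
Deadweight loss = ½ · (60 - 46) · (130 - 82) = ½ · 14 · 48 = 336.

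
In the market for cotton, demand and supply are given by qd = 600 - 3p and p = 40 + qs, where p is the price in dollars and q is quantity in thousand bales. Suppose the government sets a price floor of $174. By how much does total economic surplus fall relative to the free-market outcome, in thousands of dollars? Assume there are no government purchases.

1176

Rearranging supply gives qs = p - 40. Without the control the market clears where 600 - 3p = p - 40, i.e. p* = 160 and q* = 120.
Since 174 > 160, the floor is binding.
At p = 174: qd = 600 - 3·174 = 78 and qs = 174 - 40 = 134.
Quantity traded falls to 78. At q = 78 the demand price is (600 - 78)/3 = 174 and the supply price is 40 + 78 = 118.
Deadweight loss = ½ · (174 - 118) · (120 - 78) = ½ · 56 · 42 = 1176.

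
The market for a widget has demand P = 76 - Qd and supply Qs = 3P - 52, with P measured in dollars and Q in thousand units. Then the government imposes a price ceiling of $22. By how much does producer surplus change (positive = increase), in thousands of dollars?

Rearranging demand gives Qd = 76 - P. Equilibrium: 76 - P = 3P - 52, so 128 = 4P and P* = 32, Q* = 44.
Since 22 < 32, the ceiling is binding.
At P = 22: Qd = 76 - 22 = 54 and Qs = 3·22 - 52 = 14.
Producer surplus without the control is ½ · (32 - 52/3) · 44 = 968/3.
With the ceiling, producers sell 14 units at 22, so PS = ½ · (22 - 52/3) · 14 = 98/3.
Change in producer surplus = 98/3 - 968/3 = -290.

-290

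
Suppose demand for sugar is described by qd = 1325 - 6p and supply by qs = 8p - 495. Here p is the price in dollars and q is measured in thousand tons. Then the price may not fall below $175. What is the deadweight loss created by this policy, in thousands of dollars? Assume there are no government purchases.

10631.25

Setting quantity demanded equal to quantity supplied, 1325 - 6p = 8p - 495, gives p* = 130 and q* = 545.
Since 175 > 130, the floor is binding.
At p = 175: qd = 1325 - 6·175 = 275 and qs = 8·175 - 495 = 905.
Quantity traded falls to 275. At q = 275 the demand price is (1325 - 275)/6 = 175 and the supply price is (495 + 275)/8 = 96.25.
Deadweight loss = ½ · (175 - 96.25) · (545 - 275) = ½ · 78.75 · 270 = 10631.25.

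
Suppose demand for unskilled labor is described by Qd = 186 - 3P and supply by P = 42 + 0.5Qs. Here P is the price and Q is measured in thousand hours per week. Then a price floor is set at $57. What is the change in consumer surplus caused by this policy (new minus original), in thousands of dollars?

Rearranging supply gives Qs = 2P - 84. In a free market, 186 - 3P = 2P - 84 gives the equilibrium P* = 54, Q* = 24.
Because the floor (57) lies above the market-clearing price, it is binding.
At P = 57: Qd = 186 - 3·57 = 15 and Qs = 2·57 - 84 = 30.
Consumer surplus without the control is ½ · (62 - 54) · 24 = 96.
With the floor, consumers buy 15 units at 57, so CS = ½ · (62 - 57) · 15 = 37.5.
Change in consumer surplus = 37.5 - 96 = -58.5.

-58.5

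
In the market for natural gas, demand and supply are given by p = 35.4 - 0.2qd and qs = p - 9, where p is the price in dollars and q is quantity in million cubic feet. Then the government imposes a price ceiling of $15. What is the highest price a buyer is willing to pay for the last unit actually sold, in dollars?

Rearranging demand gives qd = 177 - 5p. Without the control the market clears where 177 - 5p = p - 9, i.e. p* = 31 and q* = 22.
Since 15 < 31, the ceiling is binding.
At p = 15: qd = 177 - 5·15 = 102 and qs = 15 - 9 = 6.
Only 6 units reach the market. On the demand curve, the marginal buyer's willingness to pay at q = 6 is (177 - 6)/5 = 34.2.

34.2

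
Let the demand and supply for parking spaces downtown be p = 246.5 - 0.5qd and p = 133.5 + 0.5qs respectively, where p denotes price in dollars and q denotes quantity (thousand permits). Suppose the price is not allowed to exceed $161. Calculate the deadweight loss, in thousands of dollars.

Rearranging demand gives qd = 493 - 2p; rearranging supply gives qs = 2p - 267. Equilibrium: 493 - 2p = 2p - 267, so 760 = 4p and p* = 190, q* = 113.
The ceiling of 161 is below the equilibrium price 190, so it binds.
At p = 161: qd = 493 - 2·161 = 171 and qs = 2·161 - 267 = 55.
Quantity traded falls to 55. At q = 55 the demand price is (493 - 55)/2 = 219 and the supply price is (267 + 55)/2 = 161.
Deadweight loss = ½ · (219 - 161) · (113 - 55) = ½ · 58 · 58 = 1682.

1682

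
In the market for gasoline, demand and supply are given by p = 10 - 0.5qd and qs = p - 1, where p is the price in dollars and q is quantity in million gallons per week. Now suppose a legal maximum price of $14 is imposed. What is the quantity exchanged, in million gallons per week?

Rearranging demand gives qd = 20 - 2p. Without the control the market clears where 20 - 2p = p - 1, i.e. p* = 7 and q* = 6.
The ceiling of 14 is above the equilibrium price 7, so it is not binding; the market clears at p* = 7, q* = 6.

6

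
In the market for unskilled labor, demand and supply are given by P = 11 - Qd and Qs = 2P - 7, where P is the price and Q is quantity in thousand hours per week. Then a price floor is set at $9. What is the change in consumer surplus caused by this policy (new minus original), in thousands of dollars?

Rearranging demand gives Qd = 11 - P. Without the control the market clears where 11 - P = 2P - 7, i.e. P* = 6 and Q* = 5.
The floor of 9 is above the equilibrium price 6, so it binds.
At P = 9: Qd = 11 - 9 = 2 and Qs = 2·9 - 7 = 11.
Consumer surplus without the control is ½ · (11 - 6) · 5 = 12.5.
With the floor, consumers buy 2 units at 9, so CS = ½ · (11 - 9) · 2 = 2.
Change in consumer surplus = 2 - 12.5 = -10.5.

-10.5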